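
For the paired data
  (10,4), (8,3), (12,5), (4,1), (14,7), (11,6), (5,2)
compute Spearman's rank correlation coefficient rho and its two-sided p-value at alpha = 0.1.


Step 1: Rank x and y separately (midranks; no ties here).
rank(x): 10->4, 8->3, 12->6, 4->1, 14->7, 11->5, 5->2
rank(y): 4->4, 3->3, 5->5, 1->1, 7->7, 6->6, 2->2
Step 2: d_i = R_x(i) - R_y(i); compute d_i^2.
  (4-4)^2=0, (3-3)^2=0, (6-5)^2=1, (1-1)^2=0, (7-7)^2=0, (5-6)^2=1, (2-2)^2=0
sum(d^2) = 2.
Step 3: rho = 1 - 6*2 / (7*(7^2 - 1)) = 1 - 12/336 = 0.964286.
Step 4: Under H0, t = rho * sqrt((n-2)/(1-rho^2)) = 8.1408 ~ t(5).
Step 5: Two-sided p-value from the t-distribution with 5 df = 0.000454.
Step 6: alpha = 0.1. reject H0.

rho = 0.9643, p = 0.000454, reject H0 at alpha = 0.1.


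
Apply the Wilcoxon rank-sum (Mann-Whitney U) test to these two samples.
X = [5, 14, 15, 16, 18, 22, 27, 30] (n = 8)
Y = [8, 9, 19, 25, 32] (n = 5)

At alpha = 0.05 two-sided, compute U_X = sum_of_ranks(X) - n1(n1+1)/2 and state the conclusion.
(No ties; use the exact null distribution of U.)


Step 1: Combine and sort all 13 observations; assign midranks.
sorted (value, group): (5,X), (8,Y), (9,Y), (14,X), (15,X), (16,X), (18,X), (19,Y), (22,X), (25,Y), (27,X), (30,X), (32,Y)
ranks: 5->1, 8->2, 9->3, 14->4, 15->5, 16->6, 18->7, 19->8, 22->9, 25->10, 27->11, 30->12, 32->13
Step 2: Rank sum for X: R1 = 1 + 4 + 5 + 6 + 7 + 9 + 11 + 12 = 55.
Step 3: U_X = R1 - n1(n1+1)/2 = 55 - 8*9/2 = 55 - 36 = 19.
       U_Y = n1*n2 - U_X = 40 - 19 = 21.
Step 4: No ties, so the exact null distribution of U (based on enumerating the C(13,8) = 1287 equally likely rank assignments) gives the two-sided p-value.
Step 5: p-value = 0.943279; compare to alpha = 0.05. fail to reject H0.

U_X = 19, p = 0.943279, fail to reject H0 at alpha = 0.05.


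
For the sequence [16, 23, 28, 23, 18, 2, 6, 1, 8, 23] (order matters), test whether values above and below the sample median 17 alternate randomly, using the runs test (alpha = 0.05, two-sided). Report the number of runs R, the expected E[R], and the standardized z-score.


Step 1: Compute median = 17; label A = above, B = below.
Labels in order: BAAAABBBBA  (n_A = 5, n_B = 5)
Step 2: Count runs R = 4.
Step 3: Under H0 (random ordering), E[R] = 2*n_A*n_B/(n_A+n_B) + 1 = 2*5*5/10 + 1 = 6.0000.
        Var[R] = 2*n_A*n_B*(2*n_A*n_B - n_A - n_B) / ((n_A+n_B)^2 * (n_A+n_B-1)) = 2000/900 = 2.2222.
        SD[R] = 1.4907.
Step 4: Continuity-corrected z = (R + 0.5 - E[R]) / SD[R] = (4 + 0.5 - 6.0000) / 1.4907 = -1.0062.
Step 5: Two-sided p-value via normal approximation = 2*(1 - Phi(|z|)) = 0.314305.
Step 6: alpha = 0.05. fail to reject H0.

R = 4, z = -1.0062, p = 0.314305, fail to reject H0.


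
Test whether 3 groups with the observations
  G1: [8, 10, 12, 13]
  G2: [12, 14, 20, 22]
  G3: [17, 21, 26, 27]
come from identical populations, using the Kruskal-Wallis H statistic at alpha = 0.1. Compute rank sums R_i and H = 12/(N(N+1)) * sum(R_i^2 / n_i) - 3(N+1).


Step 1: Combine all N = 12 observations and assign midranks.
sorted (value, group, rank): (8,G1,1), (10,G1,2), (12,G1,3.5), (12,G2,3.5), (13,G1,5), (14,G2,6), (17,G3,7), (20,G2,8), (21,G3,9), (22,G2,10), (26,G3,11), (27,G3,12)
Step 2: Sum ranks within each group.
R_1 = 11.5 (n_1 = 4)
R_2 = 27.5 (n_2 = 4)
R_3 = 39 (n_3 = 4)
Step 3: H = 12/(N(N+1)) * sum(R_i^2/n_i) - 3(N+1)
     = 12/(12*13) * (11.5^2/4 + 27.5^2/4 + 39^2/4) - 3*13
     = 0.076923 * 602.375 - 39
     = 7.336538.
Step 4: Ties present; correction factor C = 1 - 6/(12^3 - 12) = 0.996503. Corrected H = 7.336538 / 0.996503 = 7.362281.
Step 5: Under H0, H ~ chi^2(2); p-value = 0.025194.
Step 6: alpha = 0.1. reject H0.

H = 7.3623, df = 2, p = 0.025194, reject H0.


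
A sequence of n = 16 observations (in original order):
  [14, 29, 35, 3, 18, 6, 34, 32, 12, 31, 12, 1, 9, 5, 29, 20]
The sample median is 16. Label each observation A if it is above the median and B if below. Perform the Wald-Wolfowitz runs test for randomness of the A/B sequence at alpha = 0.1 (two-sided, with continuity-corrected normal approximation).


Step 1: Compute median = 16; label A = above, B = below.
Labels in order: BAABABAABABBBBAA  (n_A = 8, n_B = 8)
Step 2: Count runs R = 10.
Step 3: Under H0 (random ordering), E[R] = 2*n_A*n_B/(n_A+n_B) + 1 = 2*8*8/16 + 1 = 9.0000.
        Var[R] = 2*n_A*n_B*(2*n_A*n_B - n_A - n_B) / ((n_A+n_B)^2 * (n_A+n_B-1)) = 14336/3840 = 3.7333.
        SD[R] = 1.9322.
Step 4: Continuity-corrected z = (R - 0.5 - E[R]) / SD[R] = (10 - 0.5 - 9.0000) / 1.9322 = 0.2588.
Step 5: Two-sided p-value via normal approximation = 2*(1 - Phi(|z|)) = 0.795809.
Step 6: alpha = 0.1. fail to reject H0.

R = 10, z = 0.2588, p = 0.795809, fail to reject H0.


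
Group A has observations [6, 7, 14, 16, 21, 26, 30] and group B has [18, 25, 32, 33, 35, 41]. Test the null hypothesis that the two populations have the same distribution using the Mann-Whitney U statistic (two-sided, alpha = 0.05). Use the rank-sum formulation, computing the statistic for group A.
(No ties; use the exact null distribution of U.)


Step 1: Combine and sort all 13 observations; assign midranks.
sorted (value, group): (6,X), (7,X), (14,X), (16,X), (18,Y), (21,X), (25,Y), (26,X), (30,X), (32,Y), (33,Y), (35,Y), (41,Y)
ranks: 6->1, 7->2, 14->3, 16->4, 18->5, 21->6, 25->7, 26->8, 30->9, 32->10, 33->11, 35->12, 41->13
Step 2: Rank sum for X: R1 = 1 + 2 + 3 + 4 + 6 + 8 + 9 = 33.
Step 3: U_X = R1 - n1(n1+1)/2 = 33 - 7*8/2 = 33 - 28 = 5.
       U_Y = n1*n2 - U_X = 42 - 5 = 37.
Step 4: No ties, so the exact null distribution of U (based on enumerating the C(13,7) = 1716 equally likely rank assignments) gives the two-sided p-value.
Step 5: p-value = 0.022145; compare to alpha = 0.05. reject H0.

U_X = 5, p = 0.022145, reject H0 at alpha = 0.05.


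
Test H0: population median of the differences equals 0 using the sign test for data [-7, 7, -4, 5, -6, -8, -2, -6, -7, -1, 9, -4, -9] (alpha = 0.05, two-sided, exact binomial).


Step 1: Discard zero differences. Original n = 13; n_eff = number of nonzero differences = 13.
Nonzero differences (with sign): -7, +7, -4, +5, -6, -8, -2, -6, -7, -1, +9, -4, -9
Step 2: Count signs: positive = 3, negative = 10.
Step 3: Under H0: P(positive) = 0.5, so the number of positives S ~ Bin(13, 0.5).
Step 4: Two-sided exact p-value = sum of Bin(13,0.5) probabilities at or below the observed probability = 0.092285.
Step 5: alpha = 0.05. fail to reject H0.

n_eff = 13, pos = 3, neg = 10, p = 0.092285, fail to reject H0.


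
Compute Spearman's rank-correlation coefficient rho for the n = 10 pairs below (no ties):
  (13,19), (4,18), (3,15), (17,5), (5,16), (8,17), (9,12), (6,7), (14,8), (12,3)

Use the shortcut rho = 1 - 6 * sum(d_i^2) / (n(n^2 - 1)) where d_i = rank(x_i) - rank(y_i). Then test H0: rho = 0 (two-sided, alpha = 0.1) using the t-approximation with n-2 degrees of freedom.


Step 1: Rank x and y separately (midranks; no ties here).
rank(x): 13->8, 4->2, 3->1, 17->10, 5->3, 8->5, 9->6, 6->4, 14->9, 12->7
rank(y): 19->10, 18->9, 15->6, 5->2, 16->7, 17->8, 12->5, 7->3, 8->4, 3->1
Step 2: d_i = R_x(i) - R_y(i); compute d_i^2.
  (8-10)^2=4, (2-9)^2=49, (1-6)^2=25, (10-2)^2=64, (3-7)^2=16, (5-8)^2=9, (6-5)^2=1, (4-3)^2=1, (9-4)^2=25, (7-1)^2=36
sum(d^2) = 230.
Step 3: rho = 1 - 6*230 / (10*(10^2 - 1)) = 1 - 1380/990 = -0.393939.
Step 4: Under H0, t = rho * sqrt((n-2)/(1-rho^2)) = -1.2123 ~ t(8).
Step 5: Two-sided p-value from the t-distribution with 8 df = 0.259998.
Step 6: alpha = 0.1. fail to reject H0.

rho = -0.3939, p = 0.259998, fail to reject H0 at alpha = 0.1.


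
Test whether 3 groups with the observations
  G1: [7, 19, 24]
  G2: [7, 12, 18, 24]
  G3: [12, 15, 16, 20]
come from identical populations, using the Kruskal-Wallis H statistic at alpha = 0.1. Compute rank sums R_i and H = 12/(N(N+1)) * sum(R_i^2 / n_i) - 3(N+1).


Step 1: Combine all N = 11 observations and assign midranks.
sorted (value, group, rank): (7,G1,1.5), (7,G2,1.5), (12,G2,3.5), (12,G3,3.5), (15,G3,5), (16,G3,6), (18,G2,7), (19,G1,8), (20,G3,9), (24,G1,10.5), (24,G2,10.5)
Step 2: Sum ranks within each group.
R_1 = 20 (n_1 = 3)
R_2 = 22.5 (n_2 = 4)
R_3 = 23.5 (n_3 = 4)
Step 3: H = 12/(N(N+1)) * sum(R_i^2/n_i) - 3(N+1)
     = 12/(11*12) * (20^2/3 + 22.5^2/4 + 23.5^2/4) - 3*12
     = 0.090909 * 397.958 - 36
     = 0.178030.
Step 4: Ties present; correction factor C = 1 - 18/(11^3 - 11) = 0.986364. Corrected H = 0.178030 / 0.986364 = 0.180492.
Step 5: Under H0, H ~ chi^2(2); p-value = 0.913707.
Step 6: alpha = 0.1. fail to reject H0.

H = 0.1805, df = 2, p = 0.913707, fail to reject H0.


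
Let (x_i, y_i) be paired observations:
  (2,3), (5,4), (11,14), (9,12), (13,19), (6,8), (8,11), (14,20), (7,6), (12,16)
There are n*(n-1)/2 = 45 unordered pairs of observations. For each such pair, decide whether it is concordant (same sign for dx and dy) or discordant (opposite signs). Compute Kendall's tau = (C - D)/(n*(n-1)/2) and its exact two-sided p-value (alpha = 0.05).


Step 1: Enumerate the 45 unordered pairs (i,j) with i<j and classify each by sign(x_j-x_i) * sign(y_j-y_i).
  (1,2):dx=+3,dy=+1->C; (1,3):dx=+9,dy=+11->C; (1,4):dx=+7,dy=+9->C; (1,5):dx=+11,dy=+16->C
  (1,6):dx=+4,dy=+5->C; (1,7):dx=+6,dy=+8->C; (1,8):dx=+12,dy=+17->C; (1,9):dx=+5,dy=+3->C
  (1,10):dx=+10,dy=+13->C; (2,3):dx=+6,dy=+10->C; (2,4):dx=+4,dy=+8->C; (2,5):dx=+8,dy=+15->C
  (2,6):dx=+1,dy=+4->C; (2,7):dx=+3,dy=+7->C; (2,8):dx=+9,dy=+16->C; (2,9):dx=+2,dy=+2->C
  (2,10):dx=+7,dy=+12->C; (3,4):dx=-2,dy=-2->C; (3,5):dx=+2,dy=+5->C; (3,6):dx=-5,dy=-6->C
  (3,7):dx=-3,dy=-3->C; (3,8):dx=+3,dy=+6->C; (3,9):dx=-4,dy=-8->C; (3,10):dx=+1,dy=+2->C
  (4,5):dx=+4,dy=+7->C; (4,6):dx=-3,dy=-4->C; (4,7):dx=-1,dy=-1->C; (4,8):dx=+5,dy=+8->C
  (4,9):dx=-2,dy=-6->C; (4,10):dx=+3,dy=+4->C; (5,6):dx=-7,dy=-11->C; (5,7):dx=-5,dy=-8->C
  (5,8):dx=+1,dy=+1->C; (5,9):dx=-6,dy=-13->C; (5,10):dx=-1,dy=-3->C; (6,7):dx=+2,dy=+3->C
  (6,8):dx=+8,dy=+12->C; (6,9):dx=+1,dy=-2->D; (6,10):dx=+6,dy=+8->C; (7,8):dx=+6,dy=+9->C
  (7,9):dx=-1,dy=-5->C; (7,10):dx=+4,dy=+5->C; (8,9):dx=-7,dy=-14->C; (8,10):dx=-2,dy=-4->C
  (9,10):dx=+5,dy=+10->C
Step 2: C = 44, D = 1, total pairs = 45.
Step 3: tau = (C - D)/(n(n-1)/2) = (44 - 1)/45 = 0.955556.
Step 4: Exact two-sided p-value (enumerate n! = 3628800 permutations of y under H0): p = 0.000006.
Step 5: alpha = 0.05. reject H0.

tau_b = 0.9556 (C=44, D=1), p = 0.000006, reject H0.


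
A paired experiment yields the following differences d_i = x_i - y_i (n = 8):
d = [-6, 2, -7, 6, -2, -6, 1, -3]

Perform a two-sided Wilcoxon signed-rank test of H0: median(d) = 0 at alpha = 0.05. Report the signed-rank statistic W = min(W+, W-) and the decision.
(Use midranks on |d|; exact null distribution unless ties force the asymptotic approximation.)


Step 1: Drop any zero differences (none here) and take |d_i|.
|d| = [6, 2, 7, 6, 2, 6, 1, 3]
Step 2: Midrank |d_i| (ties get averaged ranks).
ranks: |6|->6, |2|->2.5, |7|->8, |6|->6, |2|->2.5, |6|->6, |1|->1, |3|->4
Step 3: Attach original signs; sum ranks with positive sign and with negative sign.
W+ = 2.5 + 6 + 1 = 9.5
W- = 6 + 8 + 2.5 + 6 + 4 = 26.5
(Check: W+ + W- = 36 should equal n(n+1)/2 = 36.)
Step 4: Test statistic W = min(W+, W-) = 9.5.
Step 5: Ties in |d|, so use the tie-corrected normal approximation.
        E[W] = n(n+1)/4 = 8*9/4 = 18.
        Tie groups: |d|=2 (t=2), |d|=6 (t=3); sum(t^3 - t) = 30.
        Var[W] = n(n+1)(2n+1)/24 - sum(t^3-t)/48 = 1224/24 - 30/48 = 50.375.
        z = (W - E[W]) / sqrt(Var[W]) = (9.5 - 18) / 7.0975 = -1.1976.
        Two-sided p = 2*Phi(z) = 0.231073.
Step 6: alpha = 0.05. fail to reject H0.

W+ = 9.5, W- = 26.5, W = min = 9.5, p = 0.231073, fail to reject H0.


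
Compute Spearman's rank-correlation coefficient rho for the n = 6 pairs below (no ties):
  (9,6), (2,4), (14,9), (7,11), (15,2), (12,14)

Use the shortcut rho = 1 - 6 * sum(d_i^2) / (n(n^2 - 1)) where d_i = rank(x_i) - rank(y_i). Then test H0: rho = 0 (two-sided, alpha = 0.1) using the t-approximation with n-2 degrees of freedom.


Step 1: Rank x and y separately (midranks; no ties here).
rank(x): 9->3, 2->1, 14->5, 7->2, 15->6, 12->4
rank(y): 6->3, 4->2, 9->4, 11->5, 2->1, 14->6
Step 2: d_i = R_x(i) - R_y(i); compute d_i^2.
  (3-3)^2=0, (1-2)^2=1, (5-4)^2=1, (2-5)^2=9, (6-1)^2=25, (4-6)^2=4
sum(d^2) = 40.
Step 3: rho = 1 - 6*40 / (6*(6^2 - 1)) = 1 - 240/210 = -0.142857.
Step 4: Under H0, t = rho * sqrt((n-2)/(1-rho^2)) = -0.2887 ~ t(4).
Step 5: Two-sided p-value from the t-distribution with 4 df = 0.787172.
Step 6: alpha = 0.1. fail to reject H0.

rho = -0.1429, p = 0.787172, fail to reject H0 at alpha = 0.1.


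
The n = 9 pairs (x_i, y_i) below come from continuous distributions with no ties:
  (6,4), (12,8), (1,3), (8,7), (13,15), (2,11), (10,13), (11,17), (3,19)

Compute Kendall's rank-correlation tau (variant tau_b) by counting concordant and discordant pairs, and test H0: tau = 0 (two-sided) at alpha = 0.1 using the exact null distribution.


Step 1: Enumerate the 36 unordered pairs (i,j) with i<j and classify each by sign(x_j-x_i) * sign(y_j-y_i).
  (1,2):dx=+6,dy=+4->C; (1,3):dx=-5,dy=-1->C; (1,4):dx=+2,dy=+3->C; (1,5):dx=+7,dy=+11->C
  (1,6):dx=-4,dy=+7->D; (1,7):dx=+4,dy=+9->C; (1,8):dx=+5,dy=+13->C; (1,9):dx=-3,dy=+15->D
  (2,3):dx=-11,dy=-5->C; (2,4):dx=-4,dy=-1->C; (2,5):dx=+1,dy=+7->C; (2,6):dx=-10,dy=+3->D
  (2,7):dx=-2,dy=+5->D; (2,8):dx=-1,dy=+9->D; (2,9):dx=-9,dy=+11->D; (3,4):dx=+7,dy=+4->C
  (3,5):dx=+12,dy=+12->C; (3,6):dx=+1,dy=+8->C; (3,7):dx=+9,dy=+10->C; (3,8):dx=+10,dy=+14->C
  (3,9):dx=+2,dy=+16->C; (4,5):dx=+5,dy=+8->C; (4,6):dx=-6,dy=+4->D; (4,7):dx=+2,dy=+6->C
  (4,8):dx=+3,dy=+10->C; (4,9):dx=-5,dy=+12->D; (5,6):dx=-11,dy=-4->C; (5,7):dx=-3,dy=-2->C
  (5,8):dx=-2,dy=+2->D; (5,9):dx=-10,dy=+4->D; (6,7):dx=+8,dy=+2->C; (6,8):dx=+9,dy=+6->C
  (6,9):dx=+1,dy=+8->C; (7,8):dx=+1,dy=+4->C; (7,9):dx=-7,dy=+6->D; (8,9):dx=-8,dy=+2->D
Step 2: C = 24, D = 12, total pairs = 36.
Step 3: tau = (C - D)/(n(n-1)/2) = (24 - 12)/36 = 0.333333.
Step 4: Exact two-sided p-value (enumerate n! = 362880 permutations of y under H0): p = 0.259518.
Step 5: alpha = 0.1. fail to reject H0.

tau_b = 0.3333 (C=24, D=12), p = 0.259518, fail to reject H0.


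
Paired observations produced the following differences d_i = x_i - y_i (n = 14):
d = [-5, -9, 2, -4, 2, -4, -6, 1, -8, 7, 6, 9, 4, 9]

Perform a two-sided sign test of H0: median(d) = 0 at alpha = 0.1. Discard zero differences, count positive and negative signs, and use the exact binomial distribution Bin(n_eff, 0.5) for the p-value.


Step 1: Discard zero differences. Original n = 14; n_eff = number of nonzero differences = 14.
Nonzero differences (with sign): -5, -9, +2, -4, +2, -4, -6, +1, -8, +7, +6, +9, +4, +9
Step 2: Count signs: positive = 8, negative = 6.
Step 3: Under H0: P(positive) = 0.5, so the number of positives S ~ Bin(14, 0.5).
Step 4: Two-sided exact p-value = sum of Bin(14,0.5) probabilities at or below the observed probability = 0.790527.
Step 5: alpha = 0.1. fail to reject H0.

n_eff = 14, pos = 8, neg = 6, p = 0.790527, fail to reject H0.


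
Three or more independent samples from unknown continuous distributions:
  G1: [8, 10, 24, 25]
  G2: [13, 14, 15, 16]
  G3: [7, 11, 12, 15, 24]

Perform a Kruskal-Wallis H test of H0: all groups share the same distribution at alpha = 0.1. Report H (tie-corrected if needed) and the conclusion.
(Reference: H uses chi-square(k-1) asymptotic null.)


Step 1: Combine all N = 13 observations and assign midranks.
sorted (value, group, rank): (7,G3,1), (8,G1,2), (10,G1,3), (11,G3,4), (12,G3,5), (13,G2,6), (14,G2,7), (15,G2,8.5), (15,G3,8.5), (16,G2,10), (24,G1,11.5), (24,G3,11.5), (25,G1,13)
Step 2: Sum ranks within each group.
R_1 = 29.5 (n_1 = 4)
R_2 = 31.5 (n_2 = 4)
R_3 = 30 (n_3 = 5)
Step 3: H = 12/(N(N+1)) * sum(R_i^2/n_i) - 3(N+1)
     = 12/(13*14) * (29.5^2/4 + 31.5^2/4 + 30^2/5) - 3*14
     = 0.065934 * 645.625 - 42
     = 0.568681.
Step 4: Ties present; correction factor C = 1 - 12/(13^3 - 13) = 0.994505. Corrected H = 0.568681 / 0.994505 = 0.571823.
Step 5: Under H0, H ~ chi^2(2); p-value = 0.751329.
Step 6: alpha = 0.1. fail to reject H0.

H = 0.5718, df = 2, p = 0.751329, fail to reject H0.


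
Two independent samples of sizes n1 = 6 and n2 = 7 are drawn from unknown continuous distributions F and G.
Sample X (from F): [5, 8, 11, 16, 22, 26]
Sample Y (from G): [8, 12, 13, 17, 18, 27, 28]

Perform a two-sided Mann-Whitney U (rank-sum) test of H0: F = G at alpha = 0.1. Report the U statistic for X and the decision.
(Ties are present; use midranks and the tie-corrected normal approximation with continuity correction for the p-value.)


Step 1: Combine and sort all 13 observations; assign midranks.
sorted (value, group): (5,X), (8,X), (8,Y), (11,X), (12,Y), (13,Y), (16,X), (17,Y), (18,Y), (22,X), (26,X), (27,Y), (28,Y)
ranks: 5->1, 8->2.5, 8->2.5, 11->4, 12->5, 13->6, 16->7, 17->8, 18->9, 22->10, 26->11, 27->12, 28->13
Step 2: Rank sum for X: R1 = 1 + 2.5 + 4 + 7 + 10 + 11 = 35.5.
Step 3: U_X = R1 - n1(n1+1)/2 = 35.5 - 6*7/2 = 35.5 - 21 = 14.5.
       U_Y = n1*n2 - U_X = 42 - 14.5 = 27.5.
Step 4: Ties are present, so use the tie-corrected normal approximation (with continuity correction) for the p-value.
Step 5: p-value = 0.390714; compare to alpha = 0.1. fail to reject H0.

U_X = 14.5, p = 0.390714, fail to reject H0 at alpha = 0.1.


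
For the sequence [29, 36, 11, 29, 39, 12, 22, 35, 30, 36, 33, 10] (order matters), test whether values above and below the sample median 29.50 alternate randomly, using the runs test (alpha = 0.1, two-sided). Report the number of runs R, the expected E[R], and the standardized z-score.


Step 1: Compute median = 29.50; label A = above, B = below.
Labels in order: BABBABBAAAAB  (n_A = 6, n_B = 6)
Step 2: Count runs R = 7.
Step 3: Under H0 (random ordering), E[R] = 2*n_A*n_B/(n_A+n_B) + 1 = 2*6*6/12 + 1 = 7.0000.
        Var[R] = 2*n_A*n_B*(2*n_A*n_B - n_A - n_B) / ((n_A+n_B)^2 * (n_A+n_B-1)) = 4320/1584 = 2.7273.
        SD[R] = 1.6514.
Step 4: R = E[R], so z = 0 with no continuity correction.
Step 5: Two-sided p-value via normal approximation = 2*(1 - Phi(|z|)) = 1.000000.
Step 6: alpha = 0.1. fail to reject H0.

R = 7, z = 0.0000, p = 1.000000, fail to reject H0.


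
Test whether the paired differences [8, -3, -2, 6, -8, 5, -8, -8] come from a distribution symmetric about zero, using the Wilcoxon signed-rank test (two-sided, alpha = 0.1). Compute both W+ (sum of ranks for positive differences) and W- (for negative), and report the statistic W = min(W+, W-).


Step 1: Drop any zero differences (none here) and take |d_i|.
|d| = [8, 3, 2, 6, 8, 5, 8, 8]
Step 2: Midrank |d_i| (ties get averaged ranks).
ranks: |8|->6.5, |3|->2, |2|->1, |6|->4, |8|->6.5, |5|->3, |8|->6.5, |8|->6.5
Step 3: Attach original signs; sum ranks with positive sign and with negative sign.
W+ = 6.5 + 4 + 3 = 13.5
W- = 2 + 1 + 6.5 + 6.5 + 6.5 = 22.5
(Check: W+ + W- = 36 should equal n(n+1)/2 = 36.)
Step 4: Test statistic W = min(W+, W-) = 13.5.
Step 5: Ties in |d|, so use the tie-corrected normal approximation.
        E[W] = n(n+1)/4 = 8*9/4 = 18.
        Tie groups: |d|=8 (t=4); sum(t^3 - t) = 60.
        Var[W] = n(n+1)(2n+1)/24 - sum(t^3-t)/48 = 1224/24 - 60/48 = 49.75.
        z = (W - E[W]) / sqrt(Var[W]) = (13.5 - 18) / 7.0534 = -0.6380.
        Two-sided p = 2*Phi(z) = 0.523478.
Step 6: alpha = 0.1. fail to reject H0.

W+ = 13.5, W- = 22.5, W = min = 13.5, p = 0.523478, fail to reject H0.


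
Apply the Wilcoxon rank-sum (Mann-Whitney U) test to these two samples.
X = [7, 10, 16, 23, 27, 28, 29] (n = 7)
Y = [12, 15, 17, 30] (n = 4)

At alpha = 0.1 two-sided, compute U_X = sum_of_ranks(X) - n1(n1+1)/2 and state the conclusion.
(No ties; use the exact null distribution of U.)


Step 1: Combine and sort all 11 observations; assign midranks.
sorted (value, group): (7,X), (10,X), (12,Y), (15,Y), (16,X), (17,Y), (23,X), (27,X), (28,X), (29,X), (30,Y)
ranks: 7->1, 10->2, 12->3, 15->4, 16->5, 17->6, 23->7, 27->8, 28->9, 29->10, 30->11
Step 2: Rank sum for X: R1 = 1 + 2 + 5 + 7 + 8 + 9 + 10 = 42.
Step 3: U_X = R1 - n1(n1+1)/2 = 42 - 7*8/2 = 42 - 28 = 14.
       U_Y = n1*n2 - U_X = 28 - 14 = 14.
Step 4: No ties, so the exact null distribution of U (based on enumerating the C(11,7) = 330 equally likely rank assignments) gives the two-sided p-value.
Step 5: p-value = 1.000000; compare to alpha = 0.1. fail to reject H0.

U_X = 14, p = 1.000000, fail to reject H0 at alpha = 0.1.


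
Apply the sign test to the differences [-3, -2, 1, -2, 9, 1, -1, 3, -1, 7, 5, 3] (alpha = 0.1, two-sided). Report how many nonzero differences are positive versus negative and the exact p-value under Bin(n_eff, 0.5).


Step 1: Discard zero differences. Original n = 12; n_eff = number of nonzero differences = 12.
Nonzero differences (with sign): -3, -2, +1, -2, +9, +1, -1, +3, -1, +7, +5, +3
Step 2: Count signs: positive = 7, negative = 5.
Step 3: Under H0: P(positive) = 0.5, so the number of positives S ~ Bin(12, 0.5).
Step 4: Two-sided exact p-value = sum of Bin(12,0.5) probabilities at or below the observed probability = 0.774414.
Step 5: alpha = 0.1. fail to reject H0.

n_eff = 12, pos = 7, neg = 5, p = 0.774414, fail to reject H0.


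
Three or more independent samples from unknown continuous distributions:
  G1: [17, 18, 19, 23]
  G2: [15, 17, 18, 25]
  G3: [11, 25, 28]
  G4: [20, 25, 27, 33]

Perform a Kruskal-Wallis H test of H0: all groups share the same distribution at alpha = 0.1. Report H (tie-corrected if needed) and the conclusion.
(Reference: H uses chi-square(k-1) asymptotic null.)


Step 1: Combine all N = 15 observations and assign midranks.
sorted (value, group, rank): (11,G3,1), (15,G2,2), (17,G1,3.5), (17,G2,3.5), (18,G1,5.5), (18,G2,5.5), (19,G1,7), (20,G4,8), (23,G1,9), (25,G2,11), (25,G3,11), (25,G4,11), (27,G4,13), (28,G3,14), (33,G4,15)
Step 2: Sum ranks within each group.
R_1 = 25 (n_1 = 4)
R_2 = 22 (n_2 = 4)
R_3 = 26 (n_3 = 3)
R_4 = 47 (n_4 = 4)
Step 3: H = 12/(N(N+1)) * sum(R_i^2/n_i) - 3(N+1)
     = 12/(15*16) * (25^2/4 + 22^2/4 + 26^2/3 + 47^2/4) - 3*16
     = 0.050000 * 1054.83 - 48
     = 4.741667.
Step 4: Ties present; correction factor C = 1 - 36/(15^3 - 15) = 0.989286. Corrected H = 4.741667 / 0.989286 = 4.793020.
Step 5: Under H0, H ~ chi^2(3); p-value = 0.187596.
Step 6: alpha = 0.1. fail to reject H0.

H = 4.7930, df = 3, p = 0.187596, fail to reject H0.


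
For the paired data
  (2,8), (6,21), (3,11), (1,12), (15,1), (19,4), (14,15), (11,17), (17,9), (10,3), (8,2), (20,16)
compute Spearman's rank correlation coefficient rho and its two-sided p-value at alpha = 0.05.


Step 1: Rank x and y separately (midranks; no ties here).
rank(x): 2->2, 6->4, 3->3, 1->1, 15->9, 19->11, 14->8, 11->7, 17->10, 10->6, 8->5, 20->12
rank(y): 8->5, 21->12, 11->7, 12->8, 1->1, 4->4, 15->9, 17->11, 9->6, 3->3, 2->2, 16->10
Step 2: d_i = R_x(i) - R_y(i); compute d_i^2.
  (2-5)^2=9, (4-12)^2=64, (3-7)^2=16, (1-8)^2=49, (9-1)^2=64, (11-4)^2=49, (8-9)^2=1, (7-11)^2=16, (10-6)^2=16, (6-3)^2=9, (5-2)^2=9, (12-10)^2=4
sum(d^2) = 306.
Step 3: rho = 1 - 6*306 / (12*(12^2 - 1)) = 1 - 1836/1716 = -0.069930.
Step 4: Under H0, t = rho * sqrt((n-2)/(1-rho^2)) = -0.2217 ~ t(10).
Step 5: Two-sided p-value from the t-distribution with 10 df = 0.829024.
Step 6: alpha = 0.05. fail to reject H0.

rho = -0.0699, p = 0.829024, fail to reject H0 at alpha = 0.05.


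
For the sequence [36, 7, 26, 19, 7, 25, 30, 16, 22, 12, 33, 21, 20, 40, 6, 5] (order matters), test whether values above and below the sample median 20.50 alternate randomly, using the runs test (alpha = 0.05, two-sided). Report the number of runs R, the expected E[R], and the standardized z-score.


Step 1: Compute median = 20.50; label A = above, B = below.
Labels in order: ABABBAABABAABABB  (n_A = 8, n_B = 8)
Step 2: Count runs R = 12.
Step 3: Under H0 (random ordering), E[R] = 2*n_A*n_B/(n_A+n_B) + 1 = 2*8*8/16 + 1 = 9.0000.
        Var[R] = 2*n_A*n_B*(2*n_A*n_B - n_A - n_B) / ((n_A+n_B)^2 * (n_A+n_B-1)) = 14336/3840 = 3.7333.
        SD[R] = 1.9322.
Step 4: Continuity-corrected z = (R - 0.5 - E[R]) / SD[R] = (12 - 0.5 - 9.0000) / 1.9322 = 1.2939.
Step 5: Two-sided p-value via normal approximation = 2*(1 - Phi(|z|)) = 0.195709.
Step 6: alpha = 0.05. fail to reject H0.

R = 12, z = 1.2939, p = 0.195709, fail to reject H0.


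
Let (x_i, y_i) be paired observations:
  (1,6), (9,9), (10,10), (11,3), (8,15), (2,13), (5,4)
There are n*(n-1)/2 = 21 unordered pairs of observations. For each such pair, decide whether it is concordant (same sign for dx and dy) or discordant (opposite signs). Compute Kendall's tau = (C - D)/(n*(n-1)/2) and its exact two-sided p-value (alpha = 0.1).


Step 1: Enumerate the 21 unordered pairs (i,j) with i<j and classify each by sign(x_j-x_i) * sign(y_j-y_i).
  (1,2):dx=+8,dy=+3->C; (1,3):dx=+9,dy=+4->C; (1,4):dx=+10,dy=-3->D; (1,5):dx=+7,dy=+9->C
  (1,6):dx=+1,dy=+7->C; (1,7):dx=+4,dy=-2->D; (2,3):dx=+1,dy=+1->C; (2,4):dx=+2,dy=-6->D
  (2,5):dx=-1,dy=+6->D; (2,6):dx=-7,dy=+4->D; (2,7):dx=-4,dy=-5->C; (3,4):dx=+1,dy=-7->D
  (3,5):dx=-2,dy=+5->D; (3,6):dx=-8,dy=+3->D; (3,7):dx=-5,dy=-6->C; (4,5):dx=-3,dy=+12->D
  (4,6):dx=-9,dy=+10->D; (4,7):dx=-6,dy=+1->D; (5,6):dx=-6,dy=-2->C; (5,7):dx=-3,dy=-11->C
  (6,7):dx=+3,dy=-9->D
Step 2: C = 9, D = 12, total pairs = 21.
Step 3: tau = (C - D)/(n(n-1)/2) = (9 - 12)/21 = -0.142857.
Step 4: Exact two-sided p-value (enumerate n! = 5040 permutations of y under H0): p = 0.772619.
Step 5: alpha = 0.1. fail to reject H0.

tau_b = -0.1429 (C=9, D=12), p = 0.772619, fail to reject H0.


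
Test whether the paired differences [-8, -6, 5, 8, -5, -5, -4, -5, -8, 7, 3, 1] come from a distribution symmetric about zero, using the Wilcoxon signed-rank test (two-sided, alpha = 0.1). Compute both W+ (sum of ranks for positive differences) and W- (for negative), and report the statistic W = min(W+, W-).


Step 1: Drop any zero differences (none here) and take |d_i|.
|d| = [8, 6, 5, 8, 5, 5, 4, 5, 8, 7, 3, 1]
Step 2: Midrank |d_i| (ties get averaged ranks).
ranks: |8|->11, |6|->8, |5|->5.5, |8|->11, |5|->5.5, |5|->5.5, |4|->3, |5|->5.5, |8|->11, |7|->9, |3|->2, |1|->1
Step 3: Attach original signs; sum ranks with positive sign and with negative sign.
W+ = 5.5 + 11 + 9 + 2 + 1 = 28.5
W- = 11 + 8 + 5.5 + 5.5 + 3 + 5.5 + 11 = 49.5
(Check: W+ + W- = 78 should equal n(n+1)/2 = 78.)
Step 4: Test statistic W = min(W+, W-) = 28.5.
Step 5: Ties in |d|, so use the tie-corrected normal approximation.
        E[W] = n(n+1)/4 = 12*13/4 = 39.
        Tie groups: |d|=5 (t=4), |d|=8 (t=3); sum(t^3 - t) = 84.
        Var[W] = n(n+1)(2n+1)/24 - sum(t^3-t)/48 = 3900/24 - 84/48 = 160.75.
        z = (W - E[W]) / sqrt(Var[W]) = (28.5 - 39) / 12.6787 = -0.8282.
        Two-sided p = 2*Phi(z) = 0.407580.
Step 6: alpha = 0.1. fail to reject H0.

W+ = 28.5, W- = 49.5, W = min = 28.5, p = 0.407580, fail to reject H0.


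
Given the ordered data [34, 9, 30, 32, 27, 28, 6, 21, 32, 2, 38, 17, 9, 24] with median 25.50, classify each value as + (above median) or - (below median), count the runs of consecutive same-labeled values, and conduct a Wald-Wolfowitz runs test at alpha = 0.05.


Step 1: Compute median = 25.50; label A = above, B = below.
Labels in order: ABAAAABBABABBB  (n_A = 7, n_B = 7)
Step 2: Count runs R = 8.
Step 3: Under H0 (random ordering), E[R] = 2*n_A*n_B/(n_A+n_B) + 1 = 2*7*7/14 + 1 = 8.0000.
        Var[R] = 2*n_A*n_B*(2*n_A*n_B - n_A - n_B) / ((n_A+n_B)^2 * (n_A+n_B-1)) = 8232/2548 = 3.2308.
        SD[R] = 1.7974.
Step 4: R = E[R], so z = 0 with no continuity correction.
Step 5: Two-sided p-value via normal approximation = 2*(1 - Phi(|z|)) = 1.000000.
Step 6: alpha = 0.05. fail to reject H0.

R = 8, z = 0.0000, p = 1.000000, fail to reject H0.


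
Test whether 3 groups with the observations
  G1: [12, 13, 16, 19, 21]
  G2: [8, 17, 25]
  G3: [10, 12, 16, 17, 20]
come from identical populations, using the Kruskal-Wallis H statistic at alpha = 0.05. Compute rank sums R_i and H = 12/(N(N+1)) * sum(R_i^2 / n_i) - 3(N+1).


Step 1: Combine all N = 13 observations and assign midranks.
sorted (value, group, rank): (8,G2,1), (10,G3,2), (12,G1,3.5), (12,G3,3.5), (13,G1,5), (16,G1,6.5), (16,G3,6.5), (17,G2,8.5), (17,G3,8.5), (19,G1,10), (20,G3,11), (21,G1,12), (25,G2,13)
Step 2: Sum ranks within each group.
R_1 = 37 (n_1 = 5)
R_2 = 22.5 (n_2 = 3)
R_3 = 31.5 (n_3 = 5)
Step 3: H = 12/(N(N+1)) * sum(R_i^2/n_i) - 3(N+1)
     = 12/(13*14) * (37^2/5 + 22.5^2/3 + 31.5^2/5) - 3*14
     = 0.065934 * 641 - 42
     = 0.263736.
Step 4: Ties present; correction factor C = 1 - 18/(13^3 - 13) = 0.991758. Corrected H = 0.263736 / 0.991758 = 0.265928.
Step 5: Under H0, H ~ chi^2(2); p-value = 0.875497.
Step 6: alpha = 0.05. fail to reject H0.

H = 0.2659, df = 2, p = 0.875497, fail to reject H0.


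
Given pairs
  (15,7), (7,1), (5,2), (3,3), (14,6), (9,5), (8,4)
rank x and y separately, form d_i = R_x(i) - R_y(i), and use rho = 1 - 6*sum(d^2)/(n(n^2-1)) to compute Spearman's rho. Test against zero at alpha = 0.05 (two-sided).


Step 1: Rank x and y separately (midranks; no ties here).
rank(x): 15->7, 7->3, 5->2, 3->1, 14->6, 9->5, 8->4
rank(y): 7->7, 1->1, 2->2, 3->3, 6->6, 5->5, 4->4
Step 2: d_i = R_x(i) - R_y(i); compute d_i^2.
  (7-7)^2=0, (3-1)^2=4, (2-2)^2=0, (1-3)^2=4, (6-6)^2=0, (5-5)^2=0, (4-4)^2=0
sum(d^2) = 8.
Step 3: rho = 1 - 6*8 / (7*(7^2 - 1)) = 1 - 48/336 = 0.857143.
Step 4: Under H0, t = rho * sqrt((n-2)/(1-rho^2)) = 3.7210 ~ t(5).
Step 5: Two-sided p-value from the t-distribution with 5 df = 0.013697.
Step 6: alpha = 0.05. reject H0.

rho = 0.8571, p = 0.013697, reject H0 at alpha = 0.05.


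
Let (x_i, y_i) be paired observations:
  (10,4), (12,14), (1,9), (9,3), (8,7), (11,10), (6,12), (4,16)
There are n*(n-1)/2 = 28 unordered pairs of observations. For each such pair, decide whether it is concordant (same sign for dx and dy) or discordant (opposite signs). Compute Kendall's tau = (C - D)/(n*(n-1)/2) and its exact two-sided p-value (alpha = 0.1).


Step 1: Enumerate the 28 unordered pairs (i,j) with i<j and classify each by sign(x_j-x_i) * sign(y_j-y_i).
  (1,2):dx=+2,dy=+10->C; (1,3):dx=-9,dy=+5->D; (1,4):dx=-1,dy=-1->C; (1,5):dx=-2,dy=+3->D
  (1,6):dx=+1,dy=+6->C; (1,7):dx=-4,dy=+8->D; (1,8):dx=-6,dy=+12->D; (2,3):dx=-11,dy=-5->C
  (2,4):dx=-3,dy=-11->C; (2,5):dx=-4,dy=-7->C; (2,6):dx=-1,dy=-4->C; (2,7):dx=-6,dy=-2->C
  (2,8):dx=-8,dy=+2->D; (3,4):dx=+8,dy=-6->D; (3,5):dx=+7,dy=-2->D; (3,6):dx=+10,dy=+1->C
  (3,7):dx=+5,dy=+3->C; (3,8):dx=+3,dy=+7->C; (4,5):dx=-1,dy=+4->D; (4,6):dx=+2,dy=+7->C
  (4,7):dx=-3,dy=+9->D; (4,8):dx=-5,dy=+13->D; (5,6):dx=+3,dy=+3->C; (5,7):dx=-2,dy=+5->D
  (5,8):dx=-4,dy=+9->D; (6,7):dx=-5,dy=+2->D; (6,8):dx=-7,dy=+6->D; (7,8):dx=-2,dy=+4->D
Step 2: C = 13, D = 15, total pairs = 28.
Step 3: tau = (C - D)/(n(n-1)/2) = (13 - 15)/28 = -0.071429.
Step 4: Exact two-sided p-value (enumerate n! = 40320 permutations of y under H0): p = 0.904861.
Step 5: alpha = 0.1. fail to reject H0.

tau_b = -0.0714 (C=13, D=15), p = 0.904861, fail to reject H0.


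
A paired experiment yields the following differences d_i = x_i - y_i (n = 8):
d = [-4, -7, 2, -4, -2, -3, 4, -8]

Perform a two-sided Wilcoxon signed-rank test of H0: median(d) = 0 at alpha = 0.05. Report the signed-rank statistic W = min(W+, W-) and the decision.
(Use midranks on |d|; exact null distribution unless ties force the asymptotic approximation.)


Step 1: Drop any zero differences (none here) and take |d_i|.
|d| = [4, 7, 2, 4, 2, 3, 4, 8]
Step 2: Midrank |d_i| (ties get averaged ranks).
ranks: |4|->5, |7|->7, |2|->1.5, |4|->5, |2|->1.5, |3|->3, |4|->5, |8|->8
Step 3: Attach original signs; sum ranks with positive sign and with negative sign.
W+ = 1.5 + 5 = 6.5
W- = 5 + 7 + 5 + 1.5 + 3 + 8 = 29.5
(Check: W+ + W- = 36 should equal n(n+1)/2 = 36.)
Step 4: Test statistic W = min(W+, W-) = 6.5.
Step 5: Ties in |d|, so use the tie-corrected normal approximation.
        E[W] = n(n+1)/4 = 8*9/4 = 18.
        Tie groups: |d|=2 (t=2), |d|=4 (t=3); sum(t^3 - t) = 30.
        Var[W] = n(n+1)(2n+1)/24 - sum(t^3-t)/48 = 1224/24 - 30/48 = 50.375.
        z = (W - E[W]) / sqrt(Var[W]) = (6.5 - 18) / 7.0975 = -1.6203.
        Two-sided p = 2*Phi(z) = 0.105172.
Step 6: alpha = 0.05. fail to reject H0.

W+ = 6.5, W- = 29.5, W = min = 6.5, p = 0.105172, fail to reject H0.


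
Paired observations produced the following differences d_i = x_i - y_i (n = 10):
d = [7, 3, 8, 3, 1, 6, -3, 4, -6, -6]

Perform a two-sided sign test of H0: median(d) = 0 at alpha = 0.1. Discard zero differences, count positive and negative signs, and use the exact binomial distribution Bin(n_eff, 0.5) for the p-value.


Step 1: Discard zero differences. Original n = 10; n_eff = number of nonzero differences = 10.
Nonzero differences (with sign): +7, +3, +8, +3, +1, +6, -3, +4, -6, -6
Step 2: Count signs: positive = 7, negative = 3.
Step 3: Under H0: P(positive) = 0.5, so the number of positives S ~ Bin(10, 0.5).
Step 4: Two-sided exact p-value = sum of Bin(10,0.5) probabilities at or below the observed probability = 0.343750.
Step 5: alpha = 0.1. fail to reject H0.

n_eff = 10, pos = 7, neg = 3, p = 0.343750, fail to reject H0.


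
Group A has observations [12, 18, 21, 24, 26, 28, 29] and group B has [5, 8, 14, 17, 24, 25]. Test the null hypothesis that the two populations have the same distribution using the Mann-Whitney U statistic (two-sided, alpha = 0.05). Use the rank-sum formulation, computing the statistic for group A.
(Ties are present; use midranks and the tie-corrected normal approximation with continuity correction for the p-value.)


Step 1: Combine and sort all 13 observations; assign midranks.
sorted (value, group): (5,Y), (8,Y), (12,X), (14,Y), (17,Y), (18,X), (21,X), (24,X), (24,Y), (25,Y), (26,X), (28,X), (29,X)
ranks: 5->1, 8->2, 12->3, 14->4, 17->5, 18->6, 21->7, 24->8.5, 24->8.5, 25->10, 26->11, 28->12, 29->13
Step 2: Rank sum for X: R1 = 3 + 6 + 7 + 8.5 + 11 + 12 + 13 = 60.5.
Step 3: U_X = R1 - n1(n1+1)/2 = 60.5 - 7*8/2 = 60.5 - 28 = 32.5.
       U_Y = n1*n2 - U_X = 42 - 32.5 = 9.5.
Step 4: Ties are present, so use the tie-corrected normal approximation (with continuity correction) for the p-value.
Step 5: p-value = 0.115582; compare to alpha = 0.05. fail to reject H0.

U_X = 32.5, p = 0.115582, fail to reject H0 at alpha = 0.05.


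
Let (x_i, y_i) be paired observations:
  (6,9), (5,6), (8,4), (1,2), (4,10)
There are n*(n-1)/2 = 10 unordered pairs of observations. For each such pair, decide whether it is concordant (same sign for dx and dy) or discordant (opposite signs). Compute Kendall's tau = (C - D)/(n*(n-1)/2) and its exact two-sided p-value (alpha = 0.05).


Step 1: Enumerate the 10 unordered pairs (i,j) with i<j and classify each by sign(x_j-x_i) * sign(y_j-y_i).
  (1,2):dx=-1,dy=-3->C; (1,3):dx=+2,dy=-5->D; (1,4):dx=-5,dy=-7->C; (1,5):dx=-2,dy=+1->D
  (2,3):dx=+3,dy=-2->D; (2,4):dx=-4,dy=-4->C; (2,5):dx=-1,dy=+4->D; (3,4):dx=-7,dy=-2->C
  (3,5):dx=-4,dy=+6->D; (4,5):dx=+3,dy=+8->C
Step 2: C = 5, D = 5, total pairs = 10.
Step 3: tau = (C - D)/(n(n-1)/2) = (5 - 5)/10 = 0.000000.
Step 4: Exact two-sided p-value (enumerate n! = 120 permutations of y under H0): p = 1.000000.
Step 5: alpha = 0.05. fail to reject H0.

tau_b = 0.0000 (C=5, D=5), p = 1.000000, fail to reject H0.


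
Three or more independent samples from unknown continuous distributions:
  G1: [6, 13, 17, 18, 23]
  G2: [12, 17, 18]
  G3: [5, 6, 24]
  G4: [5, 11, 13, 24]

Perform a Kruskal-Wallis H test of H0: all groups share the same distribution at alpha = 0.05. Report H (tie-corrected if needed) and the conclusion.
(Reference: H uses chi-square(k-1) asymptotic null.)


Step 1: Combine all N = 15 observations and assign midranks.
sorted (value, group, rank): (5,G3,1.5), (5,G4,1.5), (6,G1,3.5), (6,G3,3.5), (11,G4,5), (12,G2,6), (13,G1,7.5), (13,G4,7.5), (17,G1,9.5), (17,G2,9.5), (18,G1,11.5), (18,G2,11.5), (23,G1,13), (24,G3,14.5), (24,G4,14.5)
Step 2: Sum ranks within each group.
R_1 = 45 (n_1 = 5)
R_2 = 27 (n_2 = 3)
R_3 = 19.5 (n_3 = 3)
R_4 = 28.5 (n_4 = 4)
Step 3: H = 12/(N(N+1)) * sum(R_i^2/n_i) - 3(N+1)
     = 12/(15*16) * (45^2/5 + 27^2/3 + 19.5^2/3 + 28.5^2/4) - 3*16
     = 0.050000 * 977.812 - 48
     = 0.890625.
Step 4: Ties present; correction factor C = 1 - 36/(15^3 - 15) = 0.989286. Corrected H = 0.890625 / 0.989286 = 0.900271.
Step 5: Under H0, H ~ chi^2(3); p-value = 0.825362.
Step 6: alpha = 0.05. fail to reject H0.

H = 0.9003, df = 3, p = 0.825362, fail to reject H0.


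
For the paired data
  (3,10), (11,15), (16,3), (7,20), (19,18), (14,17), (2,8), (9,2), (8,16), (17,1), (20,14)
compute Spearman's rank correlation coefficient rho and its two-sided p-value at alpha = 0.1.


Step 1: Rank x and y separately (midranks; no ties here).
rank(x): 3->2, 11->6, 16->8, 7->3, 19->10, 14->7, 2->1, 9->5, 8->4, 17->9, 20->11
rank(y): 10->5, 15->7, 3->3, 20->11, 18->10, 17->9, 8->4, 2->2, 16->8, 1->1, 14->6
Step 2: d_i = R_x(i) - R_y(i); compute d_i^2.
  (2-5)^2=9, (6-7)^2=1, (8-3)^2=25, (3-11)^2=64, (10-10)^2=0, (7-9)^2=4, (1-4)^2=9, (5-2)^2=9, (4-8)^2=16, (9-1)^2=64, (11-6)^2=25
sum(d^2) = 226.
Step 3: rho = 1 - 6*226 / (11*(11^2 - 1)) = 1 - 1356/1320 = -0.027273.
Step 4: Under H0, t = rho * sqrt((n-2)/(1-rho^2)) = -0.0818 ~ t(9).
Step 5: Two-sided p-value from the t-distribution with 9 df = 0.936558.
Step 6: alpha = 0.1. fail to reject H0.

rho = -0.0273, p = 0.936558, fail to reject H0 at alpha = 0.1.


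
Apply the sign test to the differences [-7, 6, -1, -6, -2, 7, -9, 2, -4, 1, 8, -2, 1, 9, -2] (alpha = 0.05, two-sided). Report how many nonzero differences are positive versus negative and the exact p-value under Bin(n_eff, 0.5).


Step 1: Discard zero differences. Original n = 15; n_eff = number of nonzero differences = 15.
Nonzero differences (with sign): -7, +6, -1, -6, -2, +7, -9, +2, -4, +1, +8, -2, +1, +9, -2
Step 2: Count signs: positive = 7, negative = 8.
Step 3: Under H0: P(positive) = 0.5, so the number of positives S ~ Bin(15, 0.5).
Step 4: Two-sided exact p-value = sum of Bin(15,0.5) probabilities at or below the observed probability = 1.000000.
Step 5: alpha = 0.05. fail to reject H0.

n_eff = 15, pos = 7, neg = 8, p = 1.000000, fail to reject H0.


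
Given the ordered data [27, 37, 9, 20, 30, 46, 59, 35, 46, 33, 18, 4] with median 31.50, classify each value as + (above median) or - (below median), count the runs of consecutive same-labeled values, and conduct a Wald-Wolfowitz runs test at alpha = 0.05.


Step 1: Compute median = 31.50; label A = above, B = below.
Labels in order: BABBBAAAAABB  (n_A = 6, n_B = 6)
Step 2: Count runs R = 5.
Step 3: Under H0 (random ordering), E[R] = 2*n_A*n_B/(n_A+n_B) + 1 = 2*6*6/12 + 1 = 7.0000.
        Var[R] = 2*n_A*n_B*(2*n_A*n_B - n_A - n_B) / ((n_A+n_B)^2 * (n_A+n_B-1)) = 4320/1584 = 2.7273.
        SD[R] = 1.6514.
Step 4: Continuity-corrected z = (R + 0.5 - E[R]) / SD[R] = (5 + 0.5 - 7.0000) / 1.6514 = -0.9083.
Step 5: Two-sided p-value via normal approximation = 2*(1 - Phi(|z|)) = 0.363722.
Step 6: alpha = 0.05. fail to reject H0.

R = 5, z = -0.9083, p = 0.363722, fail to reject H0.


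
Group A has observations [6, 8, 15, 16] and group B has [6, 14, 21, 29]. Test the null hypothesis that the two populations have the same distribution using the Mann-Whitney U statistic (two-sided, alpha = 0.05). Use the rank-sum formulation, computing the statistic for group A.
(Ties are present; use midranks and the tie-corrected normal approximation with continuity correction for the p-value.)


Step 1: Combine and sort all 8 observations; assign midranks.
sorted (value, group): (6,X), (6,Y), (8,X), (14,Y), (15,X), (16,X), (21,Y), (29,Y)
ranks: 6->1.5, 6->1.5, 8->3, 14->4, 15->5, 16->6, 21->7, 29->8
Step 2: Rank sum for X: R1 = 1.5 + 3 + 5 + 6 = 15.5.
Step 3: U_X = R1 - n1(n1+1)/2 = 15.5 - 4*5/2 = 15.5 - 10 = 5.5.
       U_Y = n1*n2 - U_X = 16 - 5.5 = 10.5.
Step 4: Ties are present, so use the tie-corrected normal approximation (with continuity correction) for the p-value.
Step 5: p-value = 0.561363; compare to alpha = 0.05. fail to reject H0.

U_X = 5.5, p = 0.561363, fail to reject H0 at alpha = 0.05.


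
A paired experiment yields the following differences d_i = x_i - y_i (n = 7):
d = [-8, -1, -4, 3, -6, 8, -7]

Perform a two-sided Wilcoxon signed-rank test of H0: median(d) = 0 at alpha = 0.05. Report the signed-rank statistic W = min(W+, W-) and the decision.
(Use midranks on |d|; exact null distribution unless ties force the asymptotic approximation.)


Step 1: Drop any zero differences (none here) and take |d_i|.
|d| = [8, 1, 4, 3, 6, 8, 7]
Step 2: Midrank |d_i| (ties get averaged ranks).
ranks: |8|->6.5, |1|->1, |4|->3, |3|->2, |6|->4, |8|->6.5, |7|->5
Step 3: Attach original signs; sum ranks with positive sign and with negative sign.
W+ = 2 + 6.5 = 8.5
W- = 6.5 + 1 + 3 + 4 + 5 = 19.5
(Check: W+ + W- = 28 should equal n(n+1)/2 = 28.)
Step 4: Test statistic W = min(W+, W-) = 8.5.
Step 5: Ties in |d|, so use the tie-corrected normal approximation.
        E[W] = n(n+1)/4 = 7*8/4 = 14.
        Tie groups: |d|=8 (t=2); sum(t^3 - t) = 6.
        Var[W] = n(n+1)(2n+1)/24 - sum(t^3-t)/48 = 840/24 - 6/48 = 34.875.
        z = (W - E[W]) / sqrt(Var[W]) = (8.5 - 14) / 5.9055 = -0.9313.
        Two-sided p = 2*Phi(z) = 0.351681.
Step 6: alpha = 0.05. fail to reject H0.

W+ = 8.5, W- = 19.5, W = min = 8.5, p = 0.351681, fail to reject H0.
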